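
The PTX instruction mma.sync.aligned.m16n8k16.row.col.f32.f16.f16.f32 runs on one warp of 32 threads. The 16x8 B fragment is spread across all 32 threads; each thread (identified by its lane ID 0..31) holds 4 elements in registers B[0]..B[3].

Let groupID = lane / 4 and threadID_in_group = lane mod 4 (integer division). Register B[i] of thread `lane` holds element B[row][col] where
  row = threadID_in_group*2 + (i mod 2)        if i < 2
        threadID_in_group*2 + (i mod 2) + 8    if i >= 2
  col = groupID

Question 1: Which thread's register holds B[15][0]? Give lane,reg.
c:0=>grp=0  r:15=>rB=1,tig=3,lo=1
L=0*4+3=3  i=1*2+1=3

3,3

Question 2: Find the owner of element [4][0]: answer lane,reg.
2,0

c:0=>grp=0  r:4=>rB=0,tig=2,lo=0
L=0*4+2=2  i=0*2+0=0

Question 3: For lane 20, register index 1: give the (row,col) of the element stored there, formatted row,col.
1,5

lane 20=>20/4=5, 20 mod 4=0
i=1  r:2·0+1+0=>1  c:5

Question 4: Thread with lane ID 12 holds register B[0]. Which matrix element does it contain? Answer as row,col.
0,3

12: gid=3,tid=0
[0] (0*2+0+0,3) = (0,3)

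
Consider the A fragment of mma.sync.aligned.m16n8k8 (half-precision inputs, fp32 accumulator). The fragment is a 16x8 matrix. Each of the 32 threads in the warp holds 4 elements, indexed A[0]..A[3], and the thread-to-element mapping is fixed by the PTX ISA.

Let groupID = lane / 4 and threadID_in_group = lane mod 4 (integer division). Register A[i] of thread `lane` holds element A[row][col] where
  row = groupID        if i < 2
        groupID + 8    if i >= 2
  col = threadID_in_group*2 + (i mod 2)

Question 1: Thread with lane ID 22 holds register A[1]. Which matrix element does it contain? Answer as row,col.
5,5

22: G=5,T=2
[1] (5+0,2*2+1) = (5,5)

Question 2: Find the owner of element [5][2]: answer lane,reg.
21,0

r=5⇒gr=5,Rb=0  c=2⇒th=1,odd=0
L=5*4+1=21  i=0*2+0=0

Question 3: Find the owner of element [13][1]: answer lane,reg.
r=13→G=5,rhi=1  c=1→T=0,p=1
L=5*4+0=20  i=1*2+1=3

20,3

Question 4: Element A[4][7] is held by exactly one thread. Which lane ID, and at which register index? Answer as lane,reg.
r=4->g=4,rb=0  c=7->t=3,b0=1
L=4*4+3=19  i=0*2+1=1

19,1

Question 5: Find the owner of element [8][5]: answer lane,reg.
2,3

r=8⇒gr=0,Rb=1  c=5⇒th=2,odd=1
L=0*4+2=2  i=1*2+1=3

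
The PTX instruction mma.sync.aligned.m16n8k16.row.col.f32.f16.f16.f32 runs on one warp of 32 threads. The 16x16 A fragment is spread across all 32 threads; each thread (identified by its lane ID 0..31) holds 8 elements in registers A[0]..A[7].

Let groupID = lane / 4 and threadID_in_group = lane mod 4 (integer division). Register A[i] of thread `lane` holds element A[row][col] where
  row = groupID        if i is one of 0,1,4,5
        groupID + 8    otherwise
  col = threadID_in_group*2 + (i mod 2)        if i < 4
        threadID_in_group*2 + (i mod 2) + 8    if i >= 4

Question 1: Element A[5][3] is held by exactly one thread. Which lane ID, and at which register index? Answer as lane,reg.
21,1

r=5⇒gr=5,Rb=0  c=3⇒Cb=0,th=1,odd=1
L=5*4+1=21  i=0*4+0*2+1=1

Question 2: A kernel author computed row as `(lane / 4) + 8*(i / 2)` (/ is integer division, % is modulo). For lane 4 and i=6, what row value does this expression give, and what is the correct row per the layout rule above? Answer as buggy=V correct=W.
buggy=25 correct=9

`(lane / 4) + 8*(i / 2)`[4,6]→25
4: G=1,T=0
[6] (1+8,0*2+0+8) = (9,8)
row: 25 vs 9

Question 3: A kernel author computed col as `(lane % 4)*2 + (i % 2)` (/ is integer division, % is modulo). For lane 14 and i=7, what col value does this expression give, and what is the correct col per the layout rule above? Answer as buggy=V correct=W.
`(lane % 4)*2 + (i % 2)`[14,7]->5
L=14->gid=14>>2=3, tid=14&3=2
[7]->row 3+8=11  col 2·2+1+8=13
col: 5 vs 13

buggy=5 correct=13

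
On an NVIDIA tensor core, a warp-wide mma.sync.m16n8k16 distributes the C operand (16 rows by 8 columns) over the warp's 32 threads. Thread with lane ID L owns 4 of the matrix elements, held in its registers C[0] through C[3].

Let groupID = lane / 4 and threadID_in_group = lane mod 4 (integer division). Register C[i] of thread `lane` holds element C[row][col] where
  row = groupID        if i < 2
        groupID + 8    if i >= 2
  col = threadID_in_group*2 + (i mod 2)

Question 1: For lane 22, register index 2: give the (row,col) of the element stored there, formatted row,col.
L=22->g=22>>2=5, t=22&3=2
[2]->row 5+8=13  col 2·2+0=4

13,4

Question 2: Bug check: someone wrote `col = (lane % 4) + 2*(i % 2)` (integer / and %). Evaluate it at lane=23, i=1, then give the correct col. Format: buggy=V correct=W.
`(lane % 4) + 2*(i % 2)`[23,1]=>5
23: grp=5,tig=3
[1] (5+0,3*2+1) = (5,7)
col: 5 vs 7

buggy=5 correct=7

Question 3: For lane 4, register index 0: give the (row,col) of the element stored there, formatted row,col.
1,0

4: gr=1,th=0
[0] (1+0,0*2+0) = (1,0)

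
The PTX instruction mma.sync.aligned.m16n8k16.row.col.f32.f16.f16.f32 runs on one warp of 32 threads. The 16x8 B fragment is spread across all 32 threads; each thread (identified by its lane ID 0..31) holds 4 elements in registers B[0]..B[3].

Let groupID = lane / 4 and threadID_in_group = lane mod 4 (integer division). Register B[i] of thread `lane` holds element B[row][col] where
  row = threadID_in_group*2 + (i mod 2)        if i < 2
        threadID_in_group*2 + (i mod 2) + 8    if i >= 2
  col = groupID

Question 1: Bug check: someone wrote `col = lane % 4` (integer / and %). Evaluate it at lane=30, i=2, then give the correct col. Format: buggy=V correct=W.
`lane % 4`[30,2]=>2
L=30=>grp=30>>2=7, tig=30&3=2
[2]=>row 2·2+0+8=12  col grp=7
col: 2 vs 7

buggy=2 correct=7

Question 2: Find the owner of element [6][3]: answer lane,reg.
c=3->g=3  r=6->rb=0,t=3,b0=0
L=3*4+3=15  i=0*2+0=0

15,0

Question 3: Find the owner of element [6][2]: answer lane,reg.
11,0

c=2⇒gr=2  r=6⇒Rb=0,th=3,odd=0
L=2*4+3=11  i=0*2+0=0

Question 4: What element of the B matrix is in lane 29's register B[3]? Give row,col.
11,7

29: grp=7,tig=1
[3] (1*2+1+8,7) = (11,7)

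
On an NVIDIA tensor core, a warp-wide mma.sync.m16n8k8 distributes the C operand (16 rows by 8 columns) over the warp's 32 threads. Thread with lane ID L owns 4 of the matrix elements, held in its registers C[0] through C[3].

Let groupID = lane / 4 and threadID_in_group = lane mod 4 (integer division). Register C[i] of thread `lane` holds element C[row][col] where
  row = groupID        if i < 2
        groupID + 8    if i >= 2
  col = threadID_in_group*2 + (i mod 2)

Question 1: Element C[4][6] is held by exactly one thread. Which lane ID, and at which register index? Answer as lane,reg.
r=4->g=4,rb=0  c=6->t=3,b0=0
L=4*4+3=19  i=0*2+0=0

19,0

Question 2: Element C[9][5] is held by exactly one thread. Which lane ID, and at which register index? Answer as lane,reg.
6,3

r=9⇒gr=1,Rb=1  c=5⇒th=2,odd=1
L=1*4+2=6  i=1*2+1=3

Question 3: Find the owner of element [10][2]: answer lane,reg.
9,2

r:10=>grp=2,rB=1  c:2=>tig=1,lo=0
L=2*4+1=9  i=1*2+0=2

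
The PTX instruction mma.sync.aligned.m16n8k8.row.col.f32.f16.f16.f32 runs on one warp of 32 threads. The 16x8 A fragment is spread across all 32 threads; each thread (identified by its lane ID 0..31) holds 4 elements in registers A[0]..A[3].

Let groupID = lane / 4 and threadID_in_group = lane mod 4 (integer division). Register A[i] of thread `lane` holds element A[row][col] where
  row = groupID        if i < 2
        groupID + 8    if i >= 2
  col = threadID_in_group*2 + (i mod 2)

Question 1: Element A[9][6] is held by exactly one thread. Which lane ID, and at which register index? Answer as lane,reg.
7,2

r=9->g=1,rb=1  c=6->t=3,b0=0
L=1*4+3=7  i=1*2+0=2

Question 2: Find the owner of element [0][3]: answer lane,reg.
1,1

r:0=>grp=0,rB=0  c:3=>tig=1,lo=1
L=0*4+1=1  i=0*2+1=1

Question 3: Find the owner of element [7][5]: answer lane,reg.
r=7⇒gr=7,Rb=0  c=5⇒th=2,odd=1
L=7*4+2=30  i=0*2+1=1

30,1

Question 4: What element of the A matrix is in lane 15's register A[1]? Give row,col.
lane 15->15/4=3, 15 mod 4=3
i=1  r:3+0->3  c:2·3+1->7

3,7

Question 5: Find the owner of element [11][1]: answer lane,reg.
12,3

r=11⇒gr=3,Rb=1  c=1⇒th=0,odd=1
L=3*4+0=12  i=1*2+1=3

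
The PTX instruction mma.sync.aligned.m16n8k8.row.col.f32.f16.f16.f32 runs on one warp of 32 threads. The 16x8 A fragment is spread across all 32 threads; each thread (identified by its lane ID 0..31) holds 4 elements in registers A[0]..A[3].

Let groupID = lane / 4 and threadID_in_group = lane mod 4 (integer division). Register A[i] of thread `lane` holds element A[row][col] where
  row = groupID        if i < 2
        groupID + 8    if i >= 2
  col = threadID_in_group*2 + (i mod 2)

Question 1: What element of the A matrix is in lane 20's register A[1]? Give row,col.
lane 20->20/4=5, 20 mod 4=0
i=1  r:5+0->5  c:2·0+1->1

5,1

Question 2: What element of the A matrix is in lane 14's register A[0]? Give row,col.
3,4

lane 14→14/4=3, 14 mod 4=2
i=0  r:3+0→3  c:2·2+0→4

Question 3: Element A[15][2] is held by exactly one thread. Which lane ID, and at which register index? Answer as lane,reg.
29,2

r:15=>grp=7,rB=1  c:2=>tig=1,lo=0
L=7*4+1=29  i=1*2+0=2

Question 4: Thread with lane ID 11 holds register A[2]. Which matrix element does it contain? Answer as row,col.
11: gr=2,th=3
[2] (2+8,3*2+0) = (10,6)

10,6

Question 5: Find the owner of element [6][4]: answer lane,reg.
26,0

r: 6->gid=6,r8=0  c: 4->tid=2,i&1=0
L=6*4+2=26  i=0*2+0=0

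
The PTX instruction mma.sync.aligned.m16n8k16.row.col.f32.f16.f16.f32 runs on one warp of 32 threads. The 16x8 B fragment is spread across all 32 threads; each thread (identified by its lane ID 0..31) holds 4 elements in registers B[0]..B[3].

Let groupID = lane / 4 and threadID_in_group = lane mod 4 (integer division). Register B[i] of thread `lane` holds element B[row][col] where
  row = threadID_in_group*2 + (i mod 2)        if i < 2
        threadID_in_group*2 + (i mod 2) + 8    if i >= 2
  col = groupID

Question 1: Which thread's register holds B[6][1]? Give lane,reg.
7,0

c: 1->gid=1  r: 6->r8=0,tid=3,i&1=0
L=1*4+3=7  i=0*2+0=0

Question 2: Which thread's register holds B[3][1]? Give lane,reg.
c:1=>grp=1  r:3=>rB=0,tig=1,lo=1
L=1*4+1=5  i=0*2+1=1

5,1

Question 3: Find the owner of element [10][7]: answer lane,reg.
c:7=>grp=7  r:10=>rB=1,tig=1,lo=0
L=7*4+1=29  i=1*2+0=2

29,2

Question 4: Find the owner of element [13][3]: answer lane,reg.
c: 3->gid=3  r: 13->r8=1,tid=2,i&1=1
L=3*4+2=14  i=1*2+1=3

14,3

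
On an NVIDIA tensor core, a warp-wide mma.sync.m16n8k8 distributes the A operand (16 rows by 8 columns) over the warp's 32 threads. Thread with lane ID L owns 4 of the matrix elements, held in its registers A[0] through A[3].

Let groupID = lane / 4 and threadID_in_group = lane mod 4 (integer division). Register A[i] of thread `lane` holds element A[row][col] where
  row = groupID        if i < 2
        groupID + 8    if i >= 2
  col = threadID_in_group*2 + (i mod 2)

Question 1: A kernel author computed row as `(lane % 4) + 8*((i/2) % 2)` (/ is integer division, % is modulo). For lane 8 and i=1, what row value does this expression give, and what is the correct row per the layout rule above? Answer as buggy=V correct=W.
`(lane % 4) + 8*((i/2) % 2)`[8,1]->0
lane 8: g=2 (8/4), t=0 (8%4)
i=1: r=2+0=2, c=0*2+1=1
row: 0 vs 2

buggy=0 correct=2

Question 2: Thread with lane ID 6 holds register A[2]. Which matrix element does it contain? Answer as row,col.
9,4

lane 6⇒6/4=1, 6 mod 4=2
i=2  r:1+8⇒9  c:2·2+0⇒4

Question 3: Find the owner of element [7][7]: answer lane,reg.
31,1

r=7→G=7,rhi=0  c=7→T=3,p=1
L=7*4+3=31  i=0*2+1=1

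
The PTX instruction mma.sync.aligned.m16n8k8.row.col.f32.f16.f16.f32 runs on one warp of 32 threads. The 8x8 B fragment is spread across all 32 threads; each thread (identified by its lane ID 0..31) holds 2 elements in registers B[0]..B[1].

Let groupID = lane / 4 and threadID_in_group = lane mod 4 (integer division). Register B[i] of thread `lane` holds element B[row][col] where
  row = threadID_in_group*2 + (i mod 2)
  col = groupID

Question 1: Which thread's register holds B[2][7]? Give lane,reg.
c:7=>grp=7  r:2=>tig=1,lo=0
L=7*4+1=29  i=0=0

29,0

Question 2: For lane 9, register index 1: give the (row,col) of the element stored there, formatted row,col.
3,2

9: G=2,T=1
[1] (1*2+1,2) = (3,2)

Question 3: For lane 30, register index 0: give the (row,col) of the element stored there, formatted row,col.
lane 30: gid=7 (30/4), tid=2 (30%4)
i=0: r=2*2+0=4, c=gid=7

4,7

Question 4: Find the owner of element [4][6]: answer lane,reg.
26,0

c=6->g=6  r=4->t=2,b0=0
L=6*4+2=26  i=0=0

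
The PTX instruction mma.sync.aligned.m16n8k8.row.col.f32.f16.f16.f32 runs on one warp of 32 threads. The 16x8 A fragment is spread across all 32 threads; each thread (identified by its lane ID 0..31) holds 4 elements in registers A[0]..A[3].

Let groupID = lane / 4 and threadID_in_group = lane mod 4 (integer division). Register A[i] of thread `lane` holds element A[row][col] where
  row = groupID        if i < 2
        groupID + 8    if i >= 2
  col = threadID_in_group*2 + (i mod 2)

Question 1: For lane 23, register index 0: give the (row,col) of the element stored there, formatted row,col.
L=23⇒gr=23>>2=5, th=23&3=3
[0]⇒row 5+0=5  col 3·2+0=6

5,6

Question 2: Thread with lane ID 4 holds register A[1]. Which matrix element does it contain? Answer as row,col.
lane 4=>4/4=1, 4 mod 4=0
i=1  r:1+0=>1  c:2·0+1=>1

1,1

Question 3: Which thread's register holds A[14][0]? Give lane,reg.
24,2

r=14⇒gr=6,Rb=1  c=0⇒th=0,odd=0
L=6*4+0=24  i=1*2+0=2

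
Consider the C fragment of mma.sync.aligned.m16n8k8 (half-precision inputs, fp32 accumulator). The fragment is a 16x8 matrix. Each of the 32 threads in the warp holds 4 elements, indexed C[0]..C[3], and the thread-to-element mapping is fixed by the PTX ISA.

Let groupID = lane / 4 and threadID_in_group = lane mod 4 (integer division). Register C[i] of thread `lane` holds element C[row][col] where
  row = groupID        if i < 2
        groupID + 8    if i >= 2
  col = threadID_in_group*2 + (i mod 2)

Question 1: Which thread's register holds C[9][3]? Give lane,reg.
5,3

r=9⇒gr=1,Rb=1  c=3⇒th=1,odd=1
L=1*4+1=5  i=1*2+1=3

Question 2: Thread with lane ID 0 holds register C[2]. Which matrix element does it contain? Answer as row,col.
lane 0: G=0 (0/4), T=0 (0%4)
i=2: r=0+8=8, c=0*2+0=0

8,0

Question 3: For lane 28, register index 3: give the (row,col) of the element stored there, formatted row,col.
lane 28: grp=7 (28/4), tig=0 (28%4)
i=3: r=7+8=15, c=0*2+1=1

15,1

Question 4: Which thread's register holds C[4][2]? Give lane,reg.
17,0

r:4=>grp=4,rB=0  c:2=>tig=1,lo=0
L=4*4+1=17  i=0*2+0=0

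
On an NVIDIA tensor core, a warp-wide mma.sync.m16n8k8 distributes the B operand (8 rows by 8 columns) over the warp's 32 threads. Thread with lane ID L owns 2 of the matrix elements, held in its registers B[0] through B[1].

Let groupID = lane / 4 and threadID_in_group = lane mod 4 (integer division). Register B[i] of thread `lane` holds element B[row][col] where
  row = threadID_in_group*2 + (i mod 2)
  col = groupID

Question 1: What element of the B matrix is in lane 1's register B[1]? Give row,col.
lane 1->1/4=0, 1 mod 4=1
i=1  r:2·1+1->3  c:0

3,0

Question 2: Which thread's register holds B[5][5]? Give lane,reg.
c=5⇒gr=5  r=5⇒th=2,odd=1
L=5*4+2=22  i=1=1

22,1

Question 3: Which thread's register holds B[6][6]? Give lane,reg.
27,0

c=6→G=6  r=6→T=3,p=0
L=6*4+3=27  i=0=0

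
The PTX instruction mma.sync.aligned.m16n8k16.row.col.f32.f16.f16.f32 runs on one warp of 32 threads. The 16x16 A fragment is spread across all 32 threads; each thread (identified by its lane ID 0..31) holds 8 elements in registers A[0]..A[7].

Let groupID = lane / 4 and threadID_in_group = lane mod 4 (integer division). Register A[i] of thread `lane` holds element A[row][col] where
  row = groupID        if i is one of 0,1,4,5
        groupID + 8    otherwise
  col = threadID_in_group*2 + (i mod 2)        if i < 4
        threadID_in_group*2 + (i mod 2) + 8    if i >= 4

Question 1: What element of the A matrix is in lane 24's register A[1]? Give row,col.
6,1

L=24->g=24>>2=6, t=24&3=0
[1]->row 6+0=6  col 0·2+1+0=1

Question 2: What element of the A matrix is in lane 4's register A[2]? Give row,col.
4: g=1,t=0
[2] (1+8,0*2+0+0) = (9,0)

9,0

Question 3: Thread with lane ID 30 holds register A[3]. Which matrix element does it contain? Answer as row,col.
15,5

lane 30->30/4=7, 30 mod 4=2
i=3  r:7+8->15  c:2·2+1+0->5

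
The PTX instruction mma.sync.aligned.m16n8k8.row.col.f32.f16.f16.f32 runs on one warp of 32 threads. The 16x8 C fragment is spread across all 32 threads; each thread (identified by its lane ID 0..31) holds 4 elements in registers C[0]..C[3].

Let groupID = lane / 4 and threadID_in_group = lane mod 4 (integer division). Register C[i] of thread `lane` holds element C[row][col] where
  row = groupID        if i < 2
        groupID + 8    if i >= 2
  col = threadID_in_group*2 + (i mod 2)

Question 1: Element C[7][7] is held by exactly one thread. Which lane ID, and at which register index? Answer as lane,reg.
31,1

r=7⇒gr=7,Rb=0  c=7⇒th=3,odd=1
L=7*4+3=31  i=0*2+1=1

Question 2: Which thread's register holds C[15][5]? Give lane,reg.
30,3

r:15=>grp=7,rB=1  c:5=>tig=2,lo=1
L=7*4+2=30  i=1*2+1=3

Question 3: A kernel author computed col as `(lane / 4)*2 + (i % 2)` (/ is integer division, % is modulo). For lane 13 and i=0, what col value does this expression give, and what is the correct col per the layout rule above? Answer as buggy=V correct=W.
buggy=6 correct=2

`(lane / 4)*2 + (i % 2)`[13,0]->6
lane 13->13/4=3, 13 mod 4=1
i=0  r:3+0->3  c:2·1+0->2
col: 6 vs 2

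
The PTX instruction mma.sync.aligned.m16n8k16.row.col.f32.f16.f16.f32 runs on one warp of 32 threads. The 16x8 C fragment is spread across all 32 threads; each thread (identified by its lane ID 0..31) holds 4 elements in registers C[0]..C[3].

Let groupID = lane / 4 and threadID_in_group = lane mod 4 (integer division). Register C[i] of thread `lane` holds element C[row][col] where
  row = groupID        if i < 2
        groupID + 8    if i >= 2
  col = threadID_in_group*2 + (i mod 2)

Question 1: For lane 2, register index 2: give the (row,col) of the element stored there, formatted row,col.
2: gid=0,tid=2
[2] (0+8,2*2+0) = (8,4)

8,4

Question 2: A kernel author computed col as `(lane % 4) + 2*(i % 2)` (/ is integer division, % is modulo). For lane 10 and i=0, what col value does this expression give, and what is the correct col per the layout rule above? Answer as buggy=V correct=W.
buggy=2 correct=4

`(lane % 4) + 2*(i % 2)`[10,0]->2
lane 10: g=2 (10/4), t=2 (10%4)
i=0: r=2+0=2, c=2*2+0=4
col: 2 vs 4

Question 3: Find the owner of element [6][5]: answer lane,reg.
r=6->g=6,rb=0  c=5->t=2,b0=1
L=6*4+2=26  i=0*2+1=1

26,1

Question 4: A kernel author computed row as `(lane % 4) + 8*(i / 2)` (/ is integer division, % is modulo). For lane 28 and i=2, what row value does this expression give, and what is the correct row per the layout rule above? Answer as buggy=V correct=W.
buggy=8 correct=15

`(lane % 4) + 8*(i / 2)`[28,2]->8
L=28->g=28>>2=7, t=28&3=0
[2]->row 7+8=15  col 0·2+0=0
row: 8 vs 15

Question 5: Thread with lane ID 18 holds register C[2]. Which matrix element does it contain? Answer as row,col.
12,4

lane 18⇒18/4=4, 18 mod 4=2
i=2  r:4+8⇒12  c:2·2+0⇒4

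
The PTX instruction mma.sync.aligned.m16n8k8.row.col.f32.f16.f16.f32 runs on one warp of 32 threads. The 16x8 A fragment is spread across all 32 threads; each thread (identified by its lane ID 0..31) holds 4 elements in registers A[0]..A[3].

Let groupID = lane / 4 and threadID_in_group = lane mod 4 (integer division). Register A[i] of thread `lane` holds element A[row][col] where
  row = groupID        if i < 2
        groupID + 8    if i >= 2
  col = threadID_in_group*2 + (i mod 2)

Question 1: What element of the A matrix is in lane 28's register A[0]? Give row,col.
L=28→G=28>>2=7, T=28&3=0
[0]→row 7+0=7  col 0·2+0=0

7,0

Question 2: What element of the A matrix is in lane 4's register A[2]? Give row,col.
lane 4: grp=1 (4/4), tig=0 (4%4)
i=2: r=1+8=9, c=0*2+0=0

9,0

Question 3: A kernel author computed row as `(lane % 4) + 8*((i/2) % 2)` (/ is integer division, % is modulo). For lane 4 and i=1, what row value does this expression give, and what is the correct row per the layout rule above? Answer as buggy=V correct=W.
buggy=0 correct=1

`(lane % 4) + 8*((i/2) % 2)`[4,1]->0
4: g=1,t=0
[1] (1+0,0*2+1) = (1,1)
row: 0 vs 1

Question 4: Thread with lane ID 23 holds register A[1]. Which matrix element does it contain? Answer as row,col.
L=23⇒gr=23>>2=5, th=23&3=3
[1]⇒row 5+0=5  col 3·2+1=7

5,7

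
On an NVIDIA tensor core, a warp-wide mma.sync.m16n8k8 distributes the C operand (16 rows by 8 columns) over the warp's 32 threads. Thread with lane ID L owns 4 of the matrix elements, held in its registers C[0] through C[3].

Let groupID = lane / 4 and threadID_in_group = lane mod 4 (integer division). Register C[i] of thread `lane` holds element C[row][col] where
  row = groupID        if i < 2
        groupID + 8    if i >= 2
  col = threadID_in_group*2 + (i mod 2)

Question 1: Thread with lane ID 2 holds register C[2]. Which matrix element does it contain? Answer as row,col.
lane 2: gid=0 (2/4), tid=2 (2%4)
i=2: r=0+8=8, c=2*2+0=4

8,4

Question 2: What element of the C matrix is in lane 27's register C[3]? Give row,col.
27: grp=6,tig=3
[3] (6+8,3*2+1) = (14,7)

14,7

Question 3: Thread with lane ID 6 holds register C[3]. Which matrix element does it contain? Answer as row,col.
6: g=1,t=2
[3] (1+8,2*2+1) = (9,5)

9,5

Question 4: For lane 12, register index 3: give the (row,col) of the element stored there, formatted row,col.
11,1

12: gr=3,th=0
[3] (3+8,0*2+1) = (11,1)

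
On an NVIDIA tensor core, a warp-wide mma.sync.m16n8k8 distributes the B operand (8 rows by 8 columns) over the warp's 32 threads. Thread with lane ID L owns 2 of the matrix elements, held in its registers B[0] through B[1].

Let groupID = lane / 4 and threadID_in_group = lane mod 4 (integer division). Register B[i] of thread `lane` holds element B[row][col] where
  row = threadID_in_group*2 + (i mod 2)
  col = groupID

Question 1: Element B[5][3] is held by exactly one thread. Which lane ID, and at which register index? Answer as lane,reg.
14,1

c=3->g=3  r=5->t=2,b0=1
L=3*4+2=14  i=1=1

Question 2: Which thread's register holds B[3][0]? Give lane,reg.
1,1

c:0=>grp=0  r:3=>tig=1,lo=1
L=0*4+1=1  i=1=1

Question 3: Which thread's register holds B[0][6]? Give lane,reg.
24,0

c:6=>grp=6  r:0=>tig=0,lo=0
L=6*4+0=24  i=0=0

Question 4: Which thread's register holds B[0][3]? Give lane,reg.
12,0

c=3→G=3  r=0→T=0,p=0
L=3*4+0=12  i=0=0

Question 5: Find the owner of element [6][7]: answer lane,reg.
31,0

c: 7->gid=7  r: 6->tid=3,i&1=0
L=7*4+3=31  i=0=0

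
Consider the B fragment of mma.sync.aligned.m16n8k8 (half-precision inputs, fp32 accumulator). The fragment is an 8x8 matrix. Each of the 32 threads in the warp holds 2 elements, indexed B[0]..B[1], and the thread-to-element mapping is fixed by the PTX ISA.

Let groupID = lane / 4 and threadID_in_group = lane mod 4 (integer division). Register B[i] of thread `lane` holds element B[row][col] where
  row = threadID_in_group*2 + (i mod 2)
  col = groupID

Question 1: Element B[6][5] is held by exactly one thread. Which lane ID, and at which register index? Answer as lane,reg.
23,0

c=5->g=5  r=6->t=3,b0=0
L=5*4+3=23  i=0=0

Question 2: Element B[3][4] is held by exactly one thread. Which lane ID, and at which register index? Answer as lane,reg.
17,1

c: 4->gid=4  r: 3->tid=1,i&1=1
L=4*4+1=17  i=1=1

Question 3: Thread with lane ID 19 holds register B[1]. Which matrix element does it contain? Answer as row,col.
7,4

L=19⇒gr=19>>2=4, th=19&3=3
[1]⇒row 3·2+1=7  col gr=4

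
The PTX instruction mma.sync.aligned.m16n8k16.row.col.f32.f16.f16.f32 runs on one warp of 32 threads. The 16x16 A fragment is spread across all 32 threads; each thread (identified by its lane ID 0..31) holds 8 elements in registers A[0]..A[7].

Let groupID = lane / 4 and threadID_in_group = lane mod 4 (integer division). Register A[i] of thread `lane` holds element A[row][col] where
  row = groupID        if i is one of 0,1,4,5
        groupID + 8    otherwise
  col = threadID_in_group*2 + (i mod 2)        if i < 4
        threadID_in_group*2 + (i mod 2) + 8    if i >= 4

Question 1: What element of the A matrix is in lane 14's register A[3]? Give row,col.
14: gr=3,th=2
[3] (3+8,2*2+1+0) = (11,5)

11,5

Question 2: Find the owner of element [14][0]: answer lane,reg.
24,2

r:14=>grp=6,rB=1  c:0=>cB=0,tig=0,lo=0
L=6*4+0=24  i=0*4+1*2+0=2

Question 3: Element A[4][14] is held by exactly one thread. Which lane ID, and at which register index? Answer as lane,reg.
r=4→G=4,rhi=0  c=14→chi=1,T=3,p=0
L=4*4+3=19  i=1*4+0*2+0=4

19,4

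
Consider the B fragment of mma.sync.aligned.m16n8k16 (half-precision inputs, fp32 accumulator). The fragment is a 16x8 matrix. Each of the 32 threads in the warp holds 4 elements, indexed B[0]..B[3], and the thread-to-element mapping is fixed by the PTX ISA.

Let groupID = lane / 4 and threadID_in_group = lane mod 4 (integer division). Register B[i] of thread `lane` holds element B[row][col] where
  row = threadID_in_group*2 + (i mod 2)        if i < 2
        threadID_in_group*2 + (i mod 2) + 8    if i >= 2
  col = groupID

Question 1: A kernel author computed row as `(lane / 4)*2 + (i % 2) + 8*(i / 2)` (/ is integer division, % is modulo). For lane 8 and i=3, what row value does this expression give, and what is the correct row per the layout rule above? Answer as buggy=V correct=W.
`(lane / 4)*2 + (i % 2) + 8*(i / 2)`[8,3]->13
L=8->g=8>>2=2, t=8&3=0
[3]->row 0·2+1+8=9  col g=2
row: 13 vs 9

buggy=13 correct=9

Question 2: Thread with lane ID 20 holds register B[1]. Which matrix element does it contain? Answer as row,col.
1,5

lane 20->20/4=5, 20 mod 4=0
i=1  r:2·0+1+0->1  c:5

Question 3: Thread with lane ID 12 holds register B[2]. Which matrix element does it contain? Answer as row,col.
8,3

L=12⇒gr=12>>2=3, th=12&3=0
[2]⇒row 0·2+0+8=8  col gr=3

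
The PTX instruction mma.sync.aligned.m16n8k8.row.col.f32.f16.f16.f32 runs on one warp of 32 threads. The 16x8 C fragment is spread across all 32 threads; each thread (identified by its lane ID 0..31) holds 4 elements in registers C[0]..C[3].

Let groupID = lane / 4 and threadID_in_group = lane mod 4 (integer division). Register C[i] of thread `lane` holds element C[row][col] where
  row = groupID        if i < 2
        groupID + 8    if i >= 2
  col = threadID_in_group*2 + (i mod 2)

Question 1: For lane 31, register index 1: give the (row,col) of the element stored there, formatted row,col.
7,7

31: gr=7,th=3
[1] (7+0,3*2+1) = (7,7)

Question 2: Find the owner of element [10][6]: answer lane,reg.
11,2

r:10=>grp=2,rB=1  c:6=>tig=3,lo=0
L=2*4+3=11  i=1*2+0=2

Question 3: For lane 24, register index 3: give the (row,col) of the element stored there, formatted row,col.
14,1

24: g=6,t=0
[3] (6+8,0*2+1) = (14,1)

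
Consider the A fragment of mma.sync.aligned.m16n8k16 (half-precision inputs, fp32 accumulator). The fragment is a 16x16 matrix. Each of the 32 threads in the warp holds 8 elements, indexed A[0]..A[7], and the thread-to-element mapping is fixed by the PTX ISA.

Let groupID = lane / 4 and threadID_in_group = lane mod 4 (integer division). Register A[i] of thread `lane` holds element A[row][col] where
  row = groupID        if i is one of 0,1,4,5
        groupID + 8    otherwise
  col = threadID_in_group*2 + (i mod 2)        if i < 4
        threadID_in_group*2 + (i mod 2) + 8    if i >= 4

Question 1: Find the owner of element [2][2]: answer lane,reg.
r=2→G=2,rhi=0  c=2→chi=0,T=1,p=0
L=2*4+1=9  i=0*4+0*2+0=0

9,0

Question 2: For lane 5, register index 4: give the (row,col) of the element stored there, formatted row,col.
5: grp=1,tig=1
[4] (1+0,1*2+0+8) = (1,10)

1,10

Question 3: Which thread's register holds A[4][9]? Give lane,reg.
16,5

r=4->g=4,rb=0  c=9->cb=1,t=0,b0=1
L=4*4+0=16  i=1*4+0*2+1=5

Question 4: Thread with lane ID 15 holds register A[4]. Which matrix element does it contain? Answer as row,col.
15: g=3,t=3
[4] (3+0,3*2+0+8) = (3,14)

3,14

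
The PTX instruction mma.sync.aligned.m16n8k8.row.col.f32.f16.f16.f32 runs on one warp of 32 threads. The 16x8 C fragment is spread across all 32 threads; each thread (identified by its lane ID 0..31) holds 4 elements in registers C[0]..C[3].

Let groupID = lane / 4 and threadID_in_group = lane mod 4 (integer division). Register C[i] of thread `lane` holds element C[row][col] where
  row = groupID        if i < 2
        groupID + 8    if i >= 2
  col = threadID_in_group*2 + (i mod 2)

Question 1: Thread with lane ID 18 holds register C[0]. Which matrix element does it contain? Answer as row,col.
lane 18: g=4 (18/4), t=2 (18%4)
i=0: r=4+0=4, c=2*2+0=4

4,4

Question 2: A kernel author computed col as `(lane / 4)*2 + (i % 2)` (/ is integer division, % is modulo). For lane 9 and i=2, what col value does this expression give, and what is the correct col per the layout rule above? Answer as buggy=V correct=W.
buggy=4 correct=2

`(lane / 4)*2 + (i % 2)`[9,2]⇒4
lane 9⇒9/4=2, 9 mod 4=1
i=2  r:2+8⇒10  c:2·1+0⇒2
col: 4 vs 2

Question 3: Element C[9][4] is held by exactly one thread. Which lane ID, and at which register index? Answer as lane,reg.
6,2

r=9->g=1,rb=1  c=4->t=2,b0=0
L=1*4+2=6  i=1*2+0=2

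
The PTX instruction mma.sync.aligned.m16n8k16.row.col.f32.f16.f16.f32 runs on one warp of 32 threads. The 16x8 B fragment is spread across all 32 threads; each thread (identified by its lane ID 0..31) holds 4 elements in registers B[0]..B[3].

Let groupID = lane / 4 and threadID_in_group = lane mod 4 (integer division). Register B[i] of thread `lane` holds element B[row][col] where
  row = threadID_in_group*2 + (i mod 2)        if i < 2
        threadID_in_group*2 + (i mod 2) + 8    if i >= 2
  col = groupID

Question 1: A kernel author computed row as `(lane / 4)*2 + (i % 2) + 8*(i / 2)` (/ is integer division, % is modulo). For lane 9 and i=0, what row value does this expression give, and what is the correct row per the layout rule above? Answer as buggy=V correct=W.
buggy=4 correct=2

`(lane / 4)*2 + (i % 2) + 8*(i / 2)`[9,0]⇒4
9: gr=2,th=1
[0] (1*2+0+0,2) = (2,2)
row: 4 vs 2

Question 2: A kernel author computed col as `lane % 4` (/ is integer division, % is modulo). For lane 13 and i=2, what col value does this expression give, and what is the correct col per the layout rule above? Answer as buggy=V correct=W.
buggy=1 correct=3

`lane % 4`[13,2]=>1
lane 13: grp=3 (13/4), tig=1 (13%4)
i=2: r=1*2+0+8=10, c=grp=3
col: 1 vs 3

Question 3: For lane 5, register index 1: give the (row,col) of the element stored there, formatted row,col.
lane 5: gid=1 (5/4), tid=1 (5%4)
i=1: r=1*2+1+0=3, c=gid=1

3,1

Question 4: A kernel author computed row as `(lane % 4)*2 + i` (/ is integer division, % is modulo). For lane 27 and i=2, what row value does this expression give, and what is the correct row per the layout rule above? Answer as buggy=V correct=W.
buggy=8 correct=14

`(lane % 4)*2 + i`[27,2]→8
L=27→G=27>>2=6, T=27&3=3
[2]→row 3·2+0+8=14  col G=6
row: 8 vs 14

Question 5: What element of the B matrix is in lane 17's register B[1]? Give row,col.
3,4

lane 17: G=4 (17/4), T=1 (17%4)
i=1: r=1*2+1+0=3, c=G=4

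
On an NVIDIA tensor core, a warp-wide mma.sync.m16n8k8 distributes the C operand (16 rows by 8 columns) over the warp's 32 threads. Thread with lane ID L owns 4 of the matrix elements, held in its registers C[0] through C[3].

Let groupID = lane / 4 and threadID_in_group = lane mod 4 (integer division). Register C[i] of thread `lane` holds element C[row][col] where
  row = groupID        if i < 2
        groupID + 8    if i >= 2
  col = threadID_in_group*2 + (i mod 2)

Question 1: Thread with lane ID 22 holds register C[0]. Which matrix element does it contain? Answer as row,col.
5,4

L=22⇒gr=22>>2=5, th=22&3=2
[0]⇒row 5+0=5  col 2·2+0=4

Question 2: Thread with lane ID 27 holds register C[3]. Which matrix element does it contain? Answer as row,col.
14,7

lane 27: grp=6 (27/4), tig=3 (27%4)
i=3: r=6+8=14, c=3*2+1=7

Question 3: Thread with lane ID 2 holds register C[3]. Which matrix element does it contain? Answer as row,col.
8,5

lane 2→2/4=0, 2 mod 4=2
i=3  r:0+8→8  c:2·2+1→5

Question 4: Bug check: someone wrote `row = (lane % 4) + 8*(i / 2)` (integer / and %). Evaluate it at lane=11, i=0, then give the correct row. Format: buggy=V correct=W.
buggy=3 correct=2

`(lane % 4) + 8*(i / 2)`[11,0]⇒3
lane 11: gr=2 (11/4), th=3 (11%4)
i=0: r=2+0=2, c=3*2+0=6
row: 3 vs 2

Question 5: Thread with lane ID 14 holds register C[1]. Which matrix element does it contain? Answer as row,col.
3,5

14: gr=3,th=2
[1] (3+0,2*2+1) = (3,5)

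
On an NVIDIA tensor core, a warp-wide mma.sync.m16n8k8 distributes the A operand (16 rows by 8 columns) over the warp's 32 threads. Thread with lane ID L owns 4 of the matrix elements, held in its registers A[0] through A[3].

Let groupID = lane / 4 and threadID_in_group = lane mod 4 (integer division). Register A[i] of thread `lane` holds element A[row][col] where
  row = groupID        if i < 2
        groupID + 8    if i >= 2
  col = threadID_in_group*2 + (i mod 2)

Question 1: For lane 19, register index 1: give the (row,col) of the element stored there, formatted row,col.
4,7

L=19⇒gr=19>>2=4, th=19&3=3
[1]⇒row 4+0=4  col 3·2+1=7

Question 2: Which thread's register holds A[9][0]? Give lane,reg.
4,2

r=9⇒gr=1,Rb=1  c=0⇒th=0,odd=0
L=1*4+0=4  i=1*2+0=2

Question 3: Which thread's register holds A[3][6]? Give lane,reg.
r=3->g=3,rb=0  c=6->t=3,b0=0
L=3*4+3=15  i=0*2+0=0

15,0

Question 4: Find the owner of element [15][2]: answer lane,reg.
29,2

r: 15->gid=7,r8=1  c: 2->tid=1,i&1=0
L=7*4+1=29  i=1*2+0=2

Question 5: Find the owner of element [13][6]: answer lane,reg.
r:13=>grp=5,rB=1  c:6=>tig=3,lo=0
L=5*4+3=23  i=1*2+0=2

23,2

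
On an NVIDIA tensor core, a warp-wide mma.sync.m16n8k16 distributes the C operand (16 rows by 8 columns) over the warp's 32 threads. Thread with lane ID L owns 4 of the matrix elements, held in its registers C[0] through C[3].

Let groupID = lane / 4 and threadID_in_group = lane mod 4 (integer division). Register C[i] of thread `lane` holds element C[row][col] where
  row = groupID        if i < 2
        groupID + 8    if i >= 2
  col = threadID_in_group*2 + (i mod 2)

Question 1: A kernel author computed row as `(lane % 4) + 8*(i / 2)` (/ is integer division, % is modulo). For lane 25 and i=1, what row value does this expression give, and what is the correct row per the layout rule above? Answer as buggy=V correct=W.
buggy=1 correct=6

`(lane % 4) + 8*(i / 2)`[25,1]->1
L=25->g=25>>2=6, t=25&3=1
[1]->row 6+0=6  col 1·2+1=3
row: 1 vs 6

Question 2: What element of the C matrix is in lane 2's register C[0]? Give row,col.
L=2=>grp=2>>2=0, tig=2&3=2
[0]=>row 0+0=0  col 2·2+0=4

0,4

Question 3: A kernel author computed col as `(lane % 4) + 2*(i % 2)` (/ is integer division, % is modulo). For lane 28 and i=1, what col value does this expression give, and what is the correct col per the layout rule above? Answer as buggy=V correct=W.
buggy=2 correct=1

`(lane % 4) + 2*(i % 2)`[28,1]->2
lane 28->28/4=7, 28 mod 4=0
i=1  r:7+0->7  c:2·0+1->1
col: 2 vs 1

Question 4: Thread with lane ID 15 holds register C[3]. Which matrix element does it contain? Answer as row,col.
11,7

15: g=3,t=3
[3] (3+8,3*2+1) = (11,7)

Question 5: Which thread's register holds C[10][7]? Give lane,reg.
11,3

r=10->g=2,rb=1  c=7->t=3,b0=1
L=2*4+3=11  i=1*2+1=3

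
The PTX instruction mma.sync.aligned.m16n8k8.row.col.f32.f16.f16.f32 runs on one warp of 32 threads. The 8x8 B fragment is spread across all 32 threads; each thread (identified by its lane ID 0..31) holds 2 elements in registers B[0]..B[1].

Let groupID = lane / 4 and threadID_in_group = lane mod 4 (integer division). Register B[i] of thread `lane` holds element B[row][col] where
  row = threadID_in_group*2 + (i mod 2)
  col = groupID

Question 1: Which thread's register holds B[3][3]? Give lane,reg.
13,1

c:3=>grp=3  r:3=>tig=1,lo=1
L=3*4+1=13  i=1=1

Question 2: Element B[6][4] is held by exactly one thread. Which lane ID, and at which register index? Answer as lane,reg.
19,0

c=4->g=4  r=6->t=3,b0=0
L=4*4+3=19  i=0=0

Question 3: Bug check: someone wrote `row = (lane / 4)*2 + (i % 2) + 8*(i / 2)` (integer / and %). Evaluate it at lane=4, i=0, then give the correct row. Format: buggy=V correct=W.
`(lane / 4)*2 + (i % 2) + 8*(i / 2)`[4,0]->2
lane 4->4/4=1, 4 mod 4=0
i=0  r:2·0+0->0  c:1
row: 2 vs 0

buggy=2 correct=0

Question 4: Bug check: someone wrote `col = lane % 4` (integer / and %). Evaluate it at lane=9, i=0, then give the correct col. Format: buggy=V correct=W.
buggy=1 correct=2

`lane % 4`[9,0]⇒1
L=9⇒gr=9>>2=2, th=9&3=1
[0]⇒row 1·2+0=2  col gr=2
col: 1 vs 2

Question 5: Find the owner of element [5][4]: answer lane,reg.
18,1

c=4⇒gr=4  r=5⇒th=2,odd=1
L=4*4+2=18  i=1=1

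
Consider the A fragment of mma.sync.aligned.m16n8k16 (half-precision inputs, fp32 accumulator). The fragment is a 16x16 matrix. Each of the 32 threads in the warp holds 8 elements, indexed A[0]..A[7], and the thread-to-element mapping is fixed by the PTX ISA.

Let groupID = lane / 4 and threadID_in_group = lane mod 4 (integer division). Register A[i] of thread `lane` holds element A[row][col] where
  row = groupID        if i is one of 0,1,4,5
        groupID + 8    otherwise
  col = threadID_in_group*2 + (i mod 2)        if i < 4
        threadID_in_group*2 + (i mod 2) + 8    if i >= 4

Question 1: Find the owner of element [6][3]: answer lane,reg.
r: 6->gid=6,r8=0  c: 3->c8=0,tid=1,i&1=1
L=6*4+1=25  i=0*4+0*2+1=1

25,1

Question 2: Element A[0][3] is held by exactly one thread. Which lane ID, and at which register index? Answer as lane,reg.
1,1

r=0→G=0,rhi=0  c=3→chi=0,T=1,p=1
L=0*4+1=1  i=0*4+0*2+1=1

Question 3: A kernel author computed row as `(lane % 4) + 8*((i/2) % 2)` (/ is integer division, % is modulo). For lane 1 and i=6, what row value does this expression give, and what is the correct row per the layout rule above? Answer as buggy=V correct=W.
`(lane % 4) + 8*((i/2) % 2)`[1,6]→9
L=1→G=1>>2=0, T=1&3=1
[6]→row 0+8=8  col 1·2+0+8=10
row: 9 vs 8

buggy=9 correct=8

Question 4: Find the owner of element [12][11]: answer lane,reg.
r=12→G=4,rhi=1  c=11→chi=1,T=1,p=1
L=4*4+1=17  i=1*4+1*2+1=7

17,7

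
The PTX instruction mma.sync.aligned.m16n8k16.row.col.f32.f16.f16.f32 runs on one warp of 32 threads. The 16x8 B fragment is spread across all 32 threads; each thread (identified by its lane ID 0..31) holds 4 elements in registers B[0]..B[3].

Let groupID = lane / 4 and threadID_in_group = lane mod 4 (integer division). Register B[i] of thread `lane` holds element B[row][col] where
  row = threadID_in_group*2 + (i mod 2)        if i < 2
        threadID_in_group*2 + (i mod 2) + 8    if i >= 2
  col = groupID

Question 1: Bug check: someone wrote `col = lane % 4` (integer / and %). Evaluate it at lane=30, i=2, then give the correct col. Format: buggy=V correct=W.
`lane % 4`[30,2]->2
L=30->g=30>>2=7, t=30&3=2
[2]->row 2·2+0+8=12  col g=7
col: 2 vs 7

buggy=2 correct=7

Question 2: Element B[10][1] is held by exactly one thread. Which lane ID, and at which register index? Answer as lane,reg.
c=1→G=1  r=10→rhi=1,T=1,p=0
L=1*4+1=5  i=1*2+0=2

5,2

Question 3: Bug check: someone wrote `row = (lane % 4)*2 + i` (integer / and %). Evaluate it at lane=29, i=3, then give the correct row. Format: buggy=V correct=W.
buggy=5 correct=11

`(lane % 4)*2 + i`[29,3]→5
29: G=7,T=1
[3] (1*2+1+8,7) = (11,7)
row: 5 vs 11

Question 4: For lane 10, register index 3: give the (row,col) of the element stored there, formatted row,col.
13,2

lane 10: gid=2 (10/4), tid=2 (10%4)
i=3: r=2*2+1+8=13, c=gid=2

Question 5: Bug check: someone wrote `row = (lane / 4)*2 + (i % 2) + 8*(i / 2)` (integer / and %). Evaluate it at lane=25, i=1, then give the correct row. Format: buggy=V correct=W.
`(lane / 4)*2 + (i % 2) + 8*(i / 2)`[25,1]→13
lane 25: G=6 (25/4), T=1 (25%4)
i=1: r=1*2+1+0=3, c=G=6
row: 13 vs 3

buggy=13 correct=3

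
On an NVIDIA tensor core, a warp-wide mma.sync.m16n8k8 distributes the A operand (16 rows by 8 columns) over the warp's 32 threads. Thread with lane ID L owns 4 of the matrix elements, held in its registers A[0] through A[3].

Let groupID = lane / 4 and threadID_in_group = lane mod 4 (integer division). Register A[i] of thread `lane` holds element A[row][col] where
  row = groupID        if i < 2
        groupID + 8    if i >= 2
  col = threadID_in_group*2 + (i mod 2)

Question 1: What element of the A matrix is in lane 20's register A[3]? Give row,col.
lane 20⇒20/4=5, 20 mod 4=0
i=3  r:5+8⇒13  c:2·0+1⇒1

13,1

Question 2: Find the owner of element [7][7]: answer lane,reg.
31,1

r: 7->gid=7,r8=0  c: 7->tid=3,i&1=1
L=7*4+3=31  i=0*2+1=1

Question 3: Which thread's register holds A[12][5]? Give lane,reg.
r=12⇒gr=4,Rb=1  c=5⇒th=2,odd=1
L=4*4+2=18  i=1*2+1=3

18,3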